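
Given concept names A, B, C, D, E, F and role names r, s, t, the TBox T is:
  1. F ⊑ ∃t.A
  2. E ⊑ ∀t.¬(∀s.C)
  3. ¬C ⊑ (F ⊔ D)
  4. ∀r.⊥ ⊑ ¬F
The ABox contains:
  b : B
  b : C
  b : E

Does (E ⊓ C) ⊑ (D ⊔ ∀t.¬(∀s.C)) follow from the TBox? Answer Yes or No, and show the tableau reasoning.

1. (E ⊓ C) ⊑ (D ⊔ ∀t.¬(∀s.C))  ⇔  ((E ⊓ C) ⊓ (¬D ⊓ ∃t.∀s.C)) unsat w.r.t. T
   all branches close; clash {C, ¬C} at an ∃-successor
2. Hence (E ⊓ C) ⊑ (D ⊔ ∀t.¬(∀s.C)): entailed.

Yes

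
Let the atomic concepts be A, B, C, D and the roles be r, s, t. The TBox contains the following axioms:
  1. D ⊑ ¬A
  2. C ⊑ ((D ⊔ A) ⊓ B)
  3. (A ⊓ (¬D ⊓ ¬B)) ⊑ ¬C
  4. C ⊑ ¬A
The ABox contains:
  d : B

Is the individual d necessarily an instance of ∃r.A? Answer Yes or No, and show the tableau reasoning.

1. d : ∃r.A?  L(d) = {B} ∪ {∀r.¬A}
   open: L(d) ⊇ {B, ¬C, ¬D, ∀r.¬A} — d ∉ ∃r.A possible
2. Hence d : ∃r.A: not entailed.

No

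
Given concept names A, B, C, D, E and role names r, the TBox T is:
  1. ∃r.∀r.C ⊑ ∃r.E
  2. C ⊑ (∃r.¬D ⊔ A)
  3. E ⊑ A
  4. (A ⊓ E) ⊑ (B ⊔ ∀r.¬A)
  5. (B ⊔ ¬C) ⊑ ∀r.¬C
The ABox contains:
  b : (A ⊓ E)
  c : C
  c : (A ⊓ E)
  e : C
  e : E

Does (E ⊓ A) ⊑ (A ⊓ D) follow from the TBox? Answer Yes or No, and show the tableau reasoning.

No

1. (E ⊓ A) ⊑ (A ⊓ D)  ⇔  ((E ⊓ A) ⊓ (¬A ⊔ ¬D)) unsat w.r.t. T
   open: L(x₀) ⊇ {A, C, E, ¬B, ¬D, …}
2. Hence (E ⊓ A) ⊑ (A ⊓ D): not entailed.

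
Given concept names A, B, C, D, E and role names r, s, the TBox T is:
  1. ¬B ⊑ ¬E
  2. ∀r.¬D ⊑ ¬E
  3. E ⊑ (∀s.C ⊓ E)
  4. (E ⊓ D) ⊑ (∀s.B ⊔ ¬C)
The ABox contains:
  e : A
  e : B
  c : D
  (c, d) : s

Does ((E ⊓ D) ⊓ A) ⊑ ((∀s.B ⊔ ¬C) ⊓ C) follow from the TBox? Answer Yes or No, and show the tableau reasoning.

No

1. ((E ⊓ D) ⊓ A) ⊑ ((∀s.B ⊔ ¬C) ⊓ C)  ⇔  (((E ⊓ D) ⊓ A) ⊓ ((∃s.¬B ⊓ C) ⊔ ¬C)) unsat w.r.t. T
   apply at x₀: E⊑(∀s.C ⊓ E); (E ⊓ D)⊑(∀s.B ⊔ ¬C)
   open: L(x₀) ⊇ {A, B, D, E, ¬C, …} (+ ∃-successors)
2. Hence ((E ⊓ D) ⊓ A) ⊑ ((∀s.B ⊔ ¬C) ⊓ C): not entailed.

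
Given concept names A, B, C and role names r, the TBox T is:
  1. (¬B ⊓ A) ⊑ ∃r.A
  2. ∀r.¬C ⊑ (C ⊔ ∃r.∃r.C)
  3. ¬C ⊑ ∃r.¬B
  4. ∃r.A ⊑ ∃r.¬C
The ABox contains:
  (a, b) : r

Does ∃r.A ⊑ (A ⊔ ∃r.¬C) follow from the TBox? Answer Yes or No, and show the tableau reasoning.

1. ∃r.A ⊑ (A ⊔ ∃r.¬C)  ⇔  (∃r.A ⊓ (¬A ⊓ ∀r.C)) unsat w.r.t. T
   all branches close; clash {C, ¬C} at an ∃-successor
2. Hence ∃r.A ⊑ (A ⊔ ∃r.¬C): entailed.

Yes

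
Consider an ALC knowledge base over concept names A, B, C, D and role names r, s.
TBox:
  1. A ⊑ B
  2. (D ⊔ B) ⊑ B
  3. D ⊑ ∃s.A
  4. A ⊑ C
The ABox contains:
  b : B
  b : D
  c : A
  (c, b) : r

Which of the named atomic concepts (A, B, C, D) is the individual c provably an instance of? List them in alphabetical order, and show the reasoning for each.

{A, B, C}

1. c : A?  L(c) = {A} ∪ {¬A}
   clash {A, ¬A} at c — c ∈ A
2. c : B?  L(c) = {A} ∪ {¬B}
   clash {B, ¬B} at c — c ∈ B
3. c : C?  L(c) = {A} ∪ {¬C}
   clash {C, ¬C} at c — c ∈ C
4. c : D?  L(c) = {A} ∪ {¬D}
   apply at c: A⊑B; A⊑C
   open: L(c) ⊇ {A, B, C, ¬D} — c ∉ D possible
5. Entailed for c: {A, B, C}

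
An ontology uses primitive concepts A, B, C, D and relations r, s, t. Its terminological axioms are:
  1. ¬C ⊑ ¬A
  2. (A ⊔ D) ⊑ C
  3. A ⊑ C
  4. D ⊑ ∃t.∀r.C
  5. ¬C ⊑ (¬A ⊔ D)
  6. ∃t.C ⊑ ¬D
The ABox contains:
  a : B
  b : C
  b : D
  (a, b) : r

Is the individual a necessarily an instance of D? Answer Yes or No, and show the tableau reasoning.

No

1. a : D?  L(a) = {B} ∪ {¬D}
   open: L(a) ⊇ {B, C, ¬D} — a ∉ D possible
2. Hence a : D: not entailed.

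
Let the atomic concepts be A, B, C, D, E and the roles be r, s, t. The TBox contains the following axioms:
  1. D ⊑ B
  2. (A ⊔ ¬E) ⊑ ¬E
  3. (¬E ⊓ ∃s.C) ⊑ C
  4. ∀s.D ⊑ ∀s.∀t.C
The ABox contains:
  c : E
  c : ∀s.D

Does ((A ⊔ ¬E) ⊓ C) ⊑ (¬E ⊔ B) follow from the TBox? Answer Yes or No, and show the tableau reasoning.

Yes

1. ((A ⊔ ¬E) ⊓ C) ⊑ (¬E ⊔ B)  ⇔  (((A ⊔ ¬E) ⊓ C) ⊓ (E ⊓ ¬B)) unsat w.r.t. T
   all branches close; clash {E, ¬E} at x₀
2. Hence ((A ⊔ ¬E) ⊓ C) ⊑ (¬E ⊔ B): entailed.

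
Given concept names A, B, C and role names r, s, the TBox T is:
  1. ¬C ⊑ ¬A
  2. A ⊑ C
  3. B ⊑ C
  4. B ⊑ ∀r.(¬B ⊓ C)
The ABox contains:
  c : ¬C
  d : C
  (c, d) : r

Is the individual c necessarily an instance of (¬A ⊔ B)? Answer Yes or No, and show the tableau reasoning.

1. c : (¬A ⊔ B)?  L(c) = {¬C} ∪ {(A ⊓ ¬B)}
   clash {A, ¬A} at c — c ∈ (¬A ⊔ B)
2. Hence c : (¬A ⊔ B): entailed.

Yes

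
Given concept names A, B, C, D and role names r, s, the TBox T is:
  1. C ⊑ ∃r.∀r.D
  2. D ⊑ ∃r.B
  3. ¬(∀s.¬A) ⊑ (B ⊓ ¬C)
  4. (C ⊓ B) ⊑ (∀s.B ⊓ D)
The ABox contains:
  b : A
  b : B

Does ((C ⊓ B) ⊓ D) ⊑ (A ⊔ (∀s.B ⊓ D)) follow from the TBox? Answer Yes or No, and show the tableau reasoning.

1. ((C ⊓ B) ⊓ D) ⊑ (A ⊔ (∀s.B ⊓ D))  ⇔  (((C ⊓ B) ⊓ D) ⊓ (¬A ⊓ (∃s.¬B ⊔ ¬D))) unsat w.r.t. T
   all branches close; clash {C, ¬C} at x₀
2. Hence ((C ⊓ B) ⊓ D) ⊑ (A ⊔ (∀s.B ⊓ D)): entailed.

Yes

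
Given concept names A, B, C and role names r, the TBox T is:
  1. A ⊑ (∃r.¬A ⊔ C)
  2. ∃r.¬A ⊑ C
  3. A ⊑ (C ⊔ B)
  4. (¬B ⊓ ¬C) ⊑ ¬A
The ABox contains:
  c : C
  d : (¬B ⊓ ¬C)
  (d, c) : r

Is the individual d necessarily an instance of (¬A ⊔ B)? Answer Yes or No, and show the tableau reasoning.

Yes

1. d : (¬A ⊔ B)?  L(d) = {(¬B ⊓ ¬C)} ∪ {(A ⊓ ¬B)}
   clash {A, ¬A} at d — d ∈ (¬A ⊔ B)
2. Hence d : (¬A ⊔ B): entailed.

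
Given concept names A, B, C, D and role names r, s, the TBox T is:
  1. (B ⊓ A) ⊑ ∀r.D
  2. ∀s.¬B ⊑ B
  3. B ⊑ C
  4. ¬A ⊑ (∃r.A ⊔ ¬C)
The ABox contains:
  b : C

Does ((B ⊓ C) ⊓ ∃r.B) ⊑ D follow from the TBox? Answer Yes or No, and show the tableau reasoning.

No

1. ((B ⊓ C) ⊓ ∃r.B) ⊑ D  ⇔  (((B ⊓ C) ⊓ ∃r.B) ⊓ ¬D) unsat w.r.t. T
   open: L(x₀) ⊇ {B, C, ¬A, ¬D, ∃r.A, …} (+ ∃-successors)
2. Hence ((B ⊓ C) ⊓ ∃r.B) ⊑ D: not entailed.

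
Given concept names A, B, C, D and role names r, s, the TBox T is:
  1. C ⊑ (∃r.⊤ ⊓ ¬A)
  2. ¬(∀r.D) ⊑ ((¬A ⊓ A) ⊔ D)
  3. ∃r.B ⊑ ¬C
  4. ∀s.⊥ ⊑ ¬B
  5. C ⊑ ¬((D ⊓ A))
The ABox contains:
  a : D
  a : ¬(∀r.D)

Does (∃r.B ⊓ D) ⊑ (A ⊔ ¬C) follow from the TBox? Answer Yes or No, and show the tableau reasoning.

1. (∃r.B ⊓ D) ⊑ (A ⊔ ¬C)  ⇔  ((∃r.B ⊓ D) ⊓ (¬A ⊓ C)) unsat w.r.t. T
   all branches close; clash {C, ¬C} at x₀
2. Hence (∃r.B ⊓ D) ⊑ (A ⊔ ¬C): entailed.

Yes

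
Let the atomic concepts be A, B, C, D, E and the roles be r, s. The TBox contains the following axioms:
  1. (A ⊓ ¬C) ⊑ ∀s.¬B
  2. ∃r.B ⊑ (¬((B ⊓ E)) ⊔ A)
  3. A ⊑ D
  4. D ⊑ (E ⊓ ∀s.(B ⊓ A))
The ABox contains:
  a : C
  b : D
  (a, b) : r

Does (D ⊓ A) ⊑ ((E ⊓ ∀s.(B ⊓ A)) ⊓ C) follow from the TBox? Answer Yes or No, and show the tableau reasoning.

No

1. (D ⊓ A) ⊑ ((E ⊓ ∀s.(B ⊓ A)) ⊓ C)  ⇔  ((D ⊓ A) ⊓ ((¬E ⊔ ∃s.(¬B ⊔ ¬A)) ⊔ ¬C)) unsat w.r.t. T
   apply at x₀: D⊑(E ⊓ ∀s.(B ⊓ A))
   open: L(x₀) ⊇ {A, D, E, ¬C, ∀r.¬B, …}
2. Hence (D ⊓ A) ⊑ ((E ⊓ ∀s.(B ⊓ A)) ⊓ C): not entailed.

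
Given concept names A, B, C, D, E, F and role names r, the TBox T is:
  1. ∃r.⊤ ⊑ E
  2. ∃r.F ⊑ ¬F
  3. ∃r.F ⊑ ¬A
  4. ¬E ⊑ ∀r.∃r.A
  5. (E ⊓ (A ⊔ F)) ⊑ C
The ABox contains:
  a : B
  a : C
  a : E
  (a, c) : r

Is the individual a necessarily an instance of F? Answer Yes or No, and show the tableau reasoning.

1. a : F?  L(a) = {B, C, E} ∪ {¬F}
   open: L(a) ⊇ {B, C, E, ¬F, ∀r.¬F} — a ∉ F possible
2. Hence a : F: not entailed.

No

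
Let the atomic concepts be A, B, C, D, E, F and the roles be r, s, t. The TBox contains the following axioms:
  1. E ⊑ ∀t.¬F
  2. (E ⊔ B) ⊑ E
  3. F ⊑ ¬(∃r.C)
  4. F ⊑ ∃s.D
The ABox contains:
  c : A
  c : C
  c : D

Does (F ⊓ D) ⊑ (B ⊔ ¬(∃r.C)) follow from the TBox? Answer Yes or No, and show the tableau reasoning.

Yes

1. (F ⊓ D) ⊑ (B ⊔ ¬(∃r.C))  ⇔  ((F ⊓ D) ⊓ (¬B ⊓ ∃r.C)) unsat w.r.t. T
   all branches close; clash {C, ¬C} at an ∃-successor
2. Hence (F ⊓ D) ⊑ (B ⊔ ¬(∃r.C)): entailed.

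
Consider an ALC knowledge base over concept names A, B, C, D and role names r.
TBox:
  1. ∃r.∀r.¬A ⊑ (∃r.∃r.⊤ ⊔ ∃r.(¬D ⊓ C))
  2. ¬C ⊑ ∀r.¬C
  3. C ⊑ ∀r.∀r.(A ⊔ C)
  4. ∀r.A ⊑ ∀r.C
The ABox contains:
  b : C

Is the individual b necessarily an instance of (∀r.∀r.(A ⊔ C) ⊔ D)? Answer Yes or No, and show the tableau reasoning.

Yes

1. b : (∀r.∀r.(A ⊔ C) ⊔ D)?  L(b) = {C} ∪ {(∃r.∃r.(¬A ⊓ ¬C) ⊓ ¬D)}
   clash {C, ¬C} at an ∃-successor — b ∈ (∀r.∀r.(A ⊔ C) ⊔ D)
2. Hence b : (∀r.∀r.(A ⊔ C) ⊔ D): entailed.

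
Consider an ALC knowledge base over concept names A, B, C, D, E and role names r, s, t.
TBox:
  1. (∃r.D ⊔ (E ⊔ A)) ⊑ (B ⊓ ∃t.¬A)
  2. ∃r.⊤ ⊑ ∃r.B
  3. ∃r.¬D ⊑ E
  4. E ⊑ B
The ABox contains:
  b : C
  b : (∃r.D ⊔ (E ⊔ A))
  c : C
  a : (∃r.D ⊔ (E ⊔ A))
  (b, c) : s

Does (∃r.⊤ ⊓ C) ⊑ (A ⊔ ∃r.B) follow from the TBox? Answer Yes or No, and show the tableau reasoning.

1. (∃r.⊤ ⊓ C) ⊑ (A ⊔ ∃r.B)  ⇔  ((∃r.⊤ ⊓ C) ⊓ (¬A ⊓ ∀r.¬B)) unsat w.r.t. T
   all branches close; clash {B, ¬B} at an ∃-successor
2. Hence (∃r.⊤ ⊓ C) ⊑ (A ⊔ ∃r.B): entailed.

Yes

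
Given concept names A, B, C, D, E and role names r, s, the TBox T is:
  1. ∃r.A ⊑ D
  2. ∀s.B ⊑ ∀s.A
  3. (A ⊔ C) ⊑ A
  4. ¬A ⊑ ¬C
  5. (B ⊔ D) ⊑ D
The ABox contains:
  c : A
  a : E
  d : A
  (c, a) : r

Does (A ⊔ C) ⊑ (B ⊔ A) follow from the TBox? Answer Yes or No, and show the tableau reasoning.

1. (A ⊔ C) ⊑ (B ⊔ A)  ⇔  ((A ⊔ C) ⊓ (¬B ⊓ ¬A)) unsat w.r.t. T
   all branches close; clash {C, ¬C} at x₀
2. Hence (A ⊔ C) ⊑ (B ⊔ A): entailed.

Yes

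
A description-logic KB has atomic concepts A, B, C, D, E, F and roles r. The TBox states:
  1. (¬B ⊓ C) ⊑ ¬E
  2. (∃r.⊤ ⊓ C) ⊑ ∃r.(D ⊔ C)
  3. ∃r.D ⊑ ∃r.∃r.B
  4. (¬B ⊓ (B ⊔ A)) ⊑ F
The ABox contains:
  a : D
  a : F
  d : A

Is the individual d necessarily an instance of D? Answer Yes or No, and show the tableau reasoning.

No

1. d : D?  L(d) = {A} ∪ {¬D}
   open: L(d) ⊇ {A, B, ¬D, ∀r.¬D, ∀r.⊥} — d ∉ D possible
2. Hence d : D: not entailed.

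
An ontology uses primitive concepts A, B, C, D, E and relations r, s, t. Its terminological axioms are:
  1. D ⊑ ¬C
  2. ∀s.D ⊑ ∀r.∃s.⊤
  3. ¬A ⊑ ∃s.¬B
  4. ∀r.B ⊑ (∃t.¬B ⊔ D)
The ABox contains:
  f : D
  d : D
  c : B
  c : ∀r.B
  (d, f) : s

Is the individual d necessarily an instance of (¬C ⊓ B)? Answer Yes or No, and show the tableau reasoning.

No

1. d : (¬C ⊓ B)?  L(d) = {D} ∪ {(C ⊔ ¬B)}
   apply at d: D⊑¬C
   open: L(d) ⊇ {A, D, ¬B, ¬C, ∃r.¬B, …} (+ ∃-successors) — d ∉ (¬C ⊓ B) possible
2. Hence d : (¬C ⊓ B): not entailed.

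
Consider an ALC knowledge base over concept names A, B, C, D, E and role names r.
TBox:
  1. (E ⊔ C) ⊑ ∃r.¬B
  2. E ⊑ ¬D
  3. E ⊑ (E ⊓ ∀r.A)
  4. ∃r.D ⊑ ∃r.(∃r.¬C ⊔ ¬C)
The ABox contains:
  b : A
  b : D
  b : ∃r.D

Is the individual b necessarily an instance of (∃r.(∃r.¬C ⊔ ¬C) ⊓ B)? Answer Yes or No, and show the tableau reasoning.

1. b : (∃r.(∃r.¬C ⊔ ¬C) ⊓ B)?  L(b) = {A, D, ∃r.D} ∪ {(∀r.(∀r.C ⊓ C) ⊔ ¬B)}
   apply at b: ∃r.D⊑∃r.(∃r.¬C ⊔ ¬C)
   open: L(b) ⊇ {A, D, ¬B, ¬C, ¬E, …} (+ ∃-successors) — b ∉ (∃r.(∃r.¬C ⊔ ¬C) ⊓ B) possible
2. Hence b : (∃r.(∃r.¬C ⊔ ¬C) ⊓ B): not entailed.

No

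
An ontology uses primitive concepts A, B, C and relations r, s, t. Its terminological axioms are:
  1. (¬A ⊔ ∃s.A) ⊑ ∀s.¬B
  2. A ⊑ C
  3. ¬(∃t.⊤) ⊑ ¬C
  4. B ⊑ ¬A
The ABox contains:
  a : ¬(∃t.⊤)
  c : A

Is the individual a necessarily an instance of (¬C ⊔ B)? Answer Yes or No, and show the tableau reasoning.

Yes

1. a : (¬C ⊔ B)?  L(a) = {¬(∃t.⊤)} ∪ {(C ⊓ ¬B)}
   clash {C, ¬C} at a — a ∈ (¬C ⊔ B)
2. Hence a : (¬C ⊔ B): entailed.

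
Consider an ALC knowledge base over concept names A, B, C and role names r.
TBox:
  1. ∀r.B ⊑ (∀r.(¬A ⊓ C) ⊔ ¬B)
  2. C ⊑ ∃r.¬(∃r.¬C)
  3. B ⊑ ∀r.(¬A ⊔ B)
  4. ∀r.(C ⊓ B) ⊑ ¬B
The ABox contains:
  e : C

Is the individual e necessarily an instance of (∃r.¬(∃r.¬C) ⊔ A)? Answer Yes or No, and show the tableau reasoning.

Yes

1. e : (∃r.¬(∃r.¬C) ⊔ A)?  L(e) = {C} ∪ {(∀r.∃r.¬C ⊓ ¬A)}
   clash {B, ¬B} at an ∃-successor — e ∈ (∃r.¬(∃r.¬C) ⊔ A)
2. Hence e : (∃r.¬(∃r.¬C) ⊔ A): entailed.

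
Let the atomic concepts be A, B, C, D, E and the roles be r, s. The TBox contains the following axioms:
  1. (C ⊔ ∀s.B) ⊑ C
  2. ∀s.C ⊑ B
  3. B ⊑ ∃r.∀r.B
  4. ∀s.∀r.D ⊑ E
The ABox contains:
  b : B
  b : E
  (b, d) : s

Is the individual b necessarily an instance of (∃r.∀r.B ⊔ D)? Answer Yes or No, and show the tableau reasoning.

Yes

1. b : (∃r.∀r.B ⊔ D)?  L(b) = {B, E} ∪ {(∀r.∃r.¬B ⊓ ¬D)}
   clash {B, ¬B} at an ∃-successor — b ∈ (∃r.∀r.B ⊔ D)
2. Hence b : (∃r.∀r.B ⊔ D): entailed.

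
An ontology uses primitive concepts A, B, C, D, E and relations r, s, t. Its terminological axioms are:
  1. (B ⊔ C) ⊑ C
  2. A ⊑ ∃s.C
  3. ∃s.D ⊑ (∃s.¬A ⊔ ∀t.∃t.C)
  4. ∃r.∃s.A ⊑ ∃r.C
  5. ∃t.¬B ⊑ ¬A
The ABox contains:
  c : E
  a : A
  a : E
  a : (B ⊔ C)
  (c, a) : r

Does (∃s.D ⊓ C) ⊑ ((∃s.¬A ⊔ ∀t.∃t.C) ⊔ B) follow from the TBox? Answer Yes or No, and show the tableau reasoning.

1. (∃s.D ⊓ C) ⊑ ((∃s.¬A ⊔ ∀t.∃t.C) ⊔ B)  ⇔  ((∃s.D ⊓ C) ⊓ ((∀s.A ⊓ ∃t.∀t.¬C) ⊓ ¬B)) unsat w.r.t. T
   all branches close; clash {C, ¬C} at an ∃-successor
2. Hence (∃s.D ⊓ C) ⊑ ((∃s.¬A ⊔ ∀t.∃t.C) ⊔ B): entailed.

Yes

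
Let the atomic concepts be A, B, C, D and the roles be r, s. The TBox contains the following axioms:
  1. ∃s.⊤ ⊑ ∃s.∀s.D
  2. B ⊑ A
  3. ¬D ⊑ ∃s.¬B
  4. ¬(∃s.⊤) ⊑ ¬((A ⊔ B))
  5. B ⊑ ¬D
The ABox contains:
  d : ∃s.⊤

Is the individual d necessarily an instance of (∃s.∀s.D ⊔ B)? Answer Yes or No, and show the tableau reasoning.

Yes

1. d : (∃s.∀s.D ⊔ B)?  L(d) = {∃s.⊤} ∪ {(∀s.∃s.¬D ⊓ ¬B)}
   clash {A, ¬A} at an ∃-successor — d ∈ (∃s.∀s.D ⊔ B)
2. Hence d : (∃s.∀s.D ⊔ B): entailed.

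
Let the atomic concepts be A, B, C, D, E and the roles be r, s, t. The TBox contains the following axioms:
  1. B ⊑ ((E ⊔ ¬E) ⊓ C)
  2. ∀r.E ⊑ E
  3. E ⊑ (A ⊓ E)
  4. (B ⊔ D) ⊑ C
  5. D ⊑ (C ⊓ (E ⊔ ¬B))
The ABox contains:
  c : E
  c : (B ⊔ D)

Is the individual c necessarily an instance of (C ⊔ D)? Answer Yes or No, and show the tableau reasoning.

1. c : (C ⊔ D)?  L(c) = {E, (B ⊔ D)} ∪ {(¬C ⊓ ¬D)}
   clash {D, ¬D} at c — c ∈ (C ⊔ D)
2. Hence c : (C ⊔ D): entailed.

Yes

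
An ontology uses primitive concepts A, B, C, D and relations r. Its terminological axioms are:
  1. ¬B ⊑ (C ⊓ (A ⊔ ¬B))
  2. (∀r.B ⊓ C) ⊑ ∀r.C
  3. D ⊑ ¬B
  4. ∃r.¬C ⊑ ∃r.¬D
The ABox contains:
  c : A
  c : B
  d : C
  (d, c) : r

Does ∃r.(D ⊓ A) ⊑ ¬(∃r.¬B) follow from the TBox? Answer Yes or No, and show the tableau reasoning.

No

1. ∃r.(D ⊓ A) ⊑ ¬(∃r.¬B)  ⇔  (∃r.(D ⊓ A) ⊓ ∃r.¬B) unsat w.r.t. T
   open: L(x₀) ⊇ {B, ¬D, ∀r.C, ∃r.(D ⊓ A), ∃r.¬B} (+ ∃-successors)
2. Hence ∃r.(D ⊓ A) ⊑ ¬(∃r.¬B): not entailed.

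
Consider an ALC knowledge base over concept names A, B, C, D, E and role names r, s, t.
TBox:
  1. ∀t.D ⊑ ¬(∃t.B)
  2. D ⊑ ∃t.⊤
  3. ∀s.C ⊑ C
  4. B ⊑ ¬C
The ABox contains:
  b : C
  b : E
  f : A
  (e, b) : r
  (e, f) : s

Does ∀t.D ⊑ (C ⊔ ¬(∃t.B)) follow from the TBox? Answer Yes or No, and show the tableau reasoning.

Yes

1. ∀t.D ⊑ (C ⊔ ¬(∃t.B))  ⇔  (∀t.D ⊓ (¬C ⊓ ∃t.B)) unsat w.r.t. T
   all branches close; clash {C, ¬C} at x₀
2. Hence ∀t.D ⊑ (C ⊔ ¬(∃t.B)): entailed.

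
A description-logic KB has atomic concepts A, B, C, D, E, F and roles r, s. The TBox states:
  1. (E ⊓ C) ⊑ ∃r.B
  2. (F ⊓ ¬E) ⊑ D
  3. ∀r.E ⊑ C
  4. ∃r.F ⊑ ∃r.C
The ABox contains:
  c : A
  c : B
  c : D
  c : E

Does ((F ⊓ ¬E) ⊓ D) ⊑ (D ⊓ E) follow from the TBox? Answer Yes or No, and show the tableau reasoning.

No

1. ((F ⊓ ¬E) ⊓ D) ⊑ (D ⊓ E)  ⇔  (((F ⊓ ¬E) ⊓ D) ⊓ (¬D ⊔ ¬E)) unsat w.r.t. T
   open: L(x₀) ⊇ {D, F, ¬E, ∀r.¬F, ∃r.¬E} (+ ∃-successors)
2. Hence ((F ⊓ ¬E) ⊓ D) ⊑ (D ⊓ E): not entailed.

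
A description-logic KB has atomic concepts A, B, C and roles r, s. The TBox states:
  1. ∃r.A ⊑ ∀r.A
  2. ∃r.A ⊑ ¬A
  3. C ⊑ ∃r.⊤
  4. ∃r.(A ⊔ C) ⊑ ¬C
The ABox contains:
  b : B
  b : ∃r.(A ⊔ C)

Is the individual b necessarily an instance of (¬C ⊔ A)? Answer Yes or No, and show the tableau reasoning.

Yes

1. b : (¬C ⊔ A)?  L(b) = {B, ∃r.(A ⊔ C)} ∪ {(C ⊓ ¬A)}
   clash {C, ¬C} at b — b ∈ (¬C ⊔ A)
2. Hence b : (¬C ⊔ A): entailed.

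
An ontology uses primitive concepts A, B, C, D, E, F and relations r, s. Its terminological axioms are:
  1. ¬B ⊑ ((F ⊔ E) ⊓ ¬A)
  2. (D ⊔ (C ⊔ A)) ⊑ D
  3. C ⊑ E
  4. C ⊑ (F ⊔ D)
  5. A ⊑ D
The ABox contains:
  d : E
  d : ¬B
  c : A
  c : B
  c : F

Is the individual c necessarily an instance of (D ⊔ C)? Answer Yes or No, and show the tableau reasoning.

1. c : (D ⊔ C)?  L(c) = {A, B, F} ∪ {(¬D ⊓ ¬C)}
   clash {D, ¬D} at c — c ∈ (D ⊔ C)
2. Hence c : (D ⊔ C): entailed.

Yes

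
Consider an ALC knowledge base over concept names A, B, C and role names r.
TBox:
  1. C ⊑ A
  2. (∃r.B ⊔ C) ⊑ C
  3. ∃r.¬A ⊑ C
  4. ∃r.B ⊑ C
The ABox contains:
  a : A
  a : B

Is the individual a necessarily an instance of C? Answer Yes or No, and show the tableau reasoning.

No

1. a : C?  L(a) = {A, B} ∪ {¬C}
   open: L(a) ⊇ {A, B, ¬C, ∀r.A, ∀r.¬B} — a ∉ C possible
2. Hence a : C: not entailed.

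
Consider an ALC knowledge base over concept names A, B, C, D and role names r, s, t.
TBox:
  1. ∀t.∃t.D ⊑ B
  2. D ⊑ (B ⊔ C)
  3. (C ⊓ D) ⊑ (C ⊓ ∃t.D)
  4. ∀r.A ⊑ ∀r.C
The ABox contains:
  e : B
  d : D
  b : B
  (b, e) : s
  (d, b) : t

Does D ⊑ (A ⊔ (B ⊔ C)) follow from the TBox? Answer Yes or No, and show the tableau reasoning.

1. D ⊑ (A ⊔ (B ⊔ C))  ⇔  (D ⊓ (¬A ⊓ (¬B ⊓ ¬C))) unsat w.r.t. T
   all branches close; clash {C, ¬C} at x₀
2. Hence D ⊑ (A ⊔ (B ⊔ C)): entailed.

Yes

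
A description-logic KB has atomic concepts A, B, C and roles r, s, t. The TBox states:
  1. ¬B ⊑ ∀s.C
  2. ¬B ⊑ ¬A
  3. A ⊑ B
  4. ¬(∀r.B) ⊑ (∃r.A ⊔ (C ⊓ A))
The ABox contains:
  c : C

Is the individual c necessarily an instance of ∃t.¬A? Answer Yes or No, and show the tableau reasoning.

1. c : ∃t.¬A?  L(c) = {C} ∪ {∀t.A}
   open: L(c) ⊇ {B, C, ∀r.B, ∀t.A} — c ∉ ∃t.¬A possible
2. Hence c : ∃t.¬A: not entailed.

No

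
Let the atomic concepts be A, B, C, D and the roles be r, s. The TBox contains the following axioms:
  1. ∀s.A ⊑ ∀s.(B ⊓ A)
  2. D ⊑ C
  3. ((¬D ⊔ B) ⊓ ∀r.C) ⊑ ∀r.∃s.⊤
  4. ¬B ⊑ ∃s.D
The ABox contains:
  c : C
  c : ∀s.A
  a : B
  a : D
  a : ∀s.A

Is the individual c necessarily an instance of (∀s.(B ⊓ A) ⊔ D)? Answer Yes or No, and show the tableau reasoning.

Yes

1. c : (∀s.(B ⊓ A) ⊔ D)?  L(c) = {C, ∀s.A} ∪ {(∃s.(¬B ⊔ ¬A) ⊓ ¬D)}
   clash {A, ¬A} at an ∃-successor — c ∈ (∀s.(B ⊓ A) ⊔ D)
2. Hence c : (∀s.(B ⊓ A) ⊔ D): entailed.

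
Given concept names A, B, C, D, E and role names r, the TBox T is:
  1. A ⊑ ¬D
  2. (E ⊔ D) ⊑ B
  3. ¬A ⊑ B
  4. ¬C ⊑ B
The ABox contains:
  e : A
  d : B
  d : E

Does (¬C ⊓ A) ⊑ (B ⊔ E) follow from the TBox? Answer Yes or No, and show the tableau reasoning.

1. (¬C ⊓ A) ⊑ (B ⊔ E)  ⇔  ((¬C ⊓ A) ⊓ (¬B ⊓ ¬E)) unsat w.r.t. T
   all branches close; clash {B, ¬B} at x₀
2. Hence (¬C ⊓ A) ⊑ (B ⊔ E): entailed.

Yes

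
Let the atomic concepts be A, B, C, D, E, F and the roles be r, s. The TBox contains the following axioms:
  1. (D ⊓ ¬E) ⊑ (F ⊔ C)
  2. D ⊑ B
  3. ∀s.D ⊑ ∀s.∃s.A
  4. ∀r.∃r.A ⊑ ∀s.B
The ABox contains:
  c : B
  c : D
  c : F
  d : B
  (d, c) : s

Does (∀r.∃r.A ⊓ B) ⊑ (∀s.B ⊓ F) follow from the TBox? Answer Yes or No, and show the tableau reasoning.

1. (∀r.∃r.A ⊓ B) ⊑ (∀s.B ⊓ F)  ⇔  ((∀r.∃r.A ⊓ B) ⊓ (∃s.¬B ⊔ ¬F)) unsat w.r.t. T
   apply at x₀: ∀r.∃r.A⊑∀s.B
   open: L(x₀) ⊇ {B, ¬D, ¬F, ∀r.∃r.A, ∀s.B, …} (+ ∃-successors)
2. Hence (∀r.∃r.A ⊓ B) ⊑ (∀s.B ⊓ F): not entailed.

No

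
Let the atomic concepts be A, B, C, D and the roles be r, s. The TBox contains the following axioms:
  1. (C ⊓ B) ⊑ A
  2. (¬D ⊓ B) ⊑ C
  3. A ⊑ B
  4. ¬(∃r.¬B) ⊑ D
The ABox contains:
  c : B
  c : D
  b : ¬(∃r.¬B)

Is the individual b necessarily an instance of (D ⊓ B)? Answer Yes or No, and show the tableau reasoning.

1. b : (D ⊓ B)?  L(b) = {¬(∃r.¬B)} ∪ {(¬D ⊔ ¬B)}
   apply at b: ¬(∃r.¬B)⊑D
   open: L(b) ⊇ {D, ¬A, ¬B, ∀r.B} — b ∉ (D ⊓ B) possible
2. Hence b : (D ⊓ B): not entailed.

No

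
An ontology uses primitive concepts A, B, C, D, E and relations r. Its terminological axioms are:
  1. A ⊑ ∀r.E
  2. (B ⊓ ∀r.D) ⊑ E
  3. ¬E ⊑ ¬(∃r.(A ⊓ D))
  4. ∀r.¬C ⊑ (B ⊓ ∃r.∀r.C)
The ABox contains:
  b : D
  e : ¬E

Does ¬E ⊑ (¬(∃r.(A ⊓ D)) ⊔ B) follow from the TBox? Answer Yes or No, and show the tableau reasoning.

Yes

1. ¬E ⊑ (¬(∃r.(A ⊓ D)) ⊔ B)  ⇔  (¬E ⊓ (∃r.(A ⊓ D) ⊓ ¬B)) unsat w.r.t. T
   all branches close; clash {E, ¬E} at x₀
2. Hence ¬E ⊑ (¬(∃r.(A ⊓ D)) ⊔ B): entailed.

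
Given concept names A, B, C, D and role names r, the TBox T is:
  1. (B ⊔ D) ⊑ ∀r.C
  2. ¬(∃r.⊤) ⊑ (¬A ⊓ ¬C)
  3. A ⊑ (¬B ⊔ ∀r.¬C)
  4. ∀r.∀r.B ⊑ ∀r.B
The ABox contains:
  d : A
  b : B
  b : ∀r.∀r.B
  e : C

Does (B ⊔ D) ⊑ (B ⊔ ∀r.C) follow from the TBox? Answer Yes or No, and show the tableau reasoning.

Yes

1. (B ⊔ D) ⊑ (B ⊔ ∀r.C)  ⇔  ((B ⊔ D) ⊓ (¬B ⊓ ∃r.¬C)) unsat w.r.t. T
   all branches close; clash {C, ¬C} at an ∃-successor
2. Hence (B ⊔ D) ⊑ (B ⊔ ∀r.C): entailed.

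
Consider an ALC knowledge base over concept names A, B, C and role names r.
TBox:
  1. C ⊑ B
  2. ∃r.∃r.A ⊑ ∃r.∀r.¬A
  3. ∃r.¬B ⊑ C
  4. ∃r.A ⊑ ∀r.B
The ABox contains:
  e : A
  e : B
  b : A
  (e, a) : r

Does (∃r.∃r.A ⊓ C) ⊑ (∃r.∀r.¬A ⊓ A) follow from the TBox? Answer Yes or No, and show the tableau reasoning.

1. (∃r.∃r.A ⊓ C) ⊑ (∃r.∀r.¬A ⊓ A)  ⇔  ((∃r.∃r.A ⊓ C) ⊓ (∀r.∃r.A ⊔ ¬A)) unsat w.r.t. T
   apply at x₀: C⊑B; ∃r.∃r.A⊑∃r.∀r.¬A
   open: L(x₀) ⊇ {B, C, ¬A, ∀r.¬A, ∃r.∀r.¬A, …} (+ ∃-successors)
2. Hence (∃r.∃r.A ⊓ C) ⊑ (∃r.∀r.¬A ⊓ A): not entailed.

No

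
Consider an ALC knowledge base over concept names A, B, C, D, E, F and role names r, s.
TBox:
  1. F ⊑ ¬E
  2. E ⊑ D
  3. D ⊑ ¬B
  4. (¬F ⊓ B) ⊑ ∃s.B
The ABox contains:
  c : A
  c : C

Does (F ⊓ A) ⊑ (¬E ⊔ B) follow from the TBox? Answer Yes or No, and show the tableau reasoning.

Yes

1. (F ⊓ A) ⊑ (¬E ⊔ B)  ⇔  ((F ⊓ A) ⊓ (E ⊓ ¬B)) unsat w.r.t. T
   all branches close; clash {E, ¬E} at x₀
2. Hence (F ⊓ A) ⊑ (¬E ⊔ B): entailed.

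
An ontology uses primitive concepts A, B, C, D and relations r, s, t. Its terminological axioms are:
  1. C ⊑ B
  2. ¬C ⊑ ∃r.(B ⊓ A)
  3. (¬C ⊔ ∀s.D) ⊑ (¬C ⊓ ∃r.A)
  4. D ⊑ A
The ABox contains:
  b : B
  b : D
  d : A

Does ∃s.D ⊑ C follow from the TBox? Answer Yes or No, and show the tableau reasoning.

No

1. ∃s.D ⊑ C  ⇔  (∃s.D ⊓ ¬C) unsat w.r.t. T
   apply at x₀: ¬C⊑∃r.(B ⊓ A)
   open: L(x₀) ⊇ {¬C, ¬D, ∃r.(B ⊓ A), ∃r.A, ∃s.D} (+ ∃-successors)
2. Hence ∃s.D ⊑ C: not entailed.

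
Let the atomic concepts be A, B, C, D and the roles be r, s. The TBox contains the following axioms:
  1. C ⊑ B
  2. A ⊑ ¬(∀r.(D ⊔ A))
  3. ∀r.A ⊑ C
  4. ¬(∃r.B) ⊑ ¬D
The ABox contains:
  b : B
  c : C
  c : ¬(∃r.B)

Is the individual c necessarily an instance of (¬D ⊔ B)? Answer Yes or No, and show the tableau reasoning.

1. c : (¬D ⊔ B)?  L(c) = {C, ¬(∃r.B)} ∪ {(D ⊓ ¬B)}
   clash {B, ¬B} at c — c ∈ (¬D ⊔ B)
2. Hence c : (¬D ⊔ B): entailed.

Yes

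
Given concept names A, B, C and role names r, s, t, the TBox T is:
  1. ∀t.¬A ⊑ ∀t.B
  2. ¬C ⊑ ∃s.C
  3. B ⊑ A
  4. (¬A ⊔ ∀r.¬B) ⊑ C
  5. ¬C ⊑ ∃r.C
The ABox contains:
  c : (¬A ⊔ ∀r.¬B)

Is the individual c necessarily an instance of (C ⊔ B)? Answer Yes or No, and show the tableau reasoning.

Yes

1. c : (C ⊔ B)?  L(c) = {(¬A ⊔ ∀r.¬B)} ∪ {(¬C ⊓ ¬B)}
   clash {C, ¬C} at c — c ∈ (C ⊔ B)
2. Hence c : (C ⊔ B): entailed.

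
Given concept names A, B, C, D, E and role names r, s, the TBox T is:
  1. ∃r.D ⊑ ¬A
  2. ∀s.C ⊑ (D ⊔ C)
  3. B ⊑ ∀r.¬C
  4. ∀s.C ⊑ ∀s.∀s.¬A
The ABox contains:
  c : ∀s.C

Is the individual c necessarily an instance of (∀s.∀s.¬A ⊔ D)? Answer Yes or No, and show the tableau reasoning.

Yes

1. c : (∀s.∀s.¬A ⊔ D)?  L(c) = {∀s.C} ∪ {(∃s.∃s.A ⊓ ¬D)}
   clash {A, ¬A} at an ∃-successor — c ∈ (∀s.∀s.¬A ⊔ D)
2. Hence c : (∀s.∀s.¬A ⊔ D): entailed.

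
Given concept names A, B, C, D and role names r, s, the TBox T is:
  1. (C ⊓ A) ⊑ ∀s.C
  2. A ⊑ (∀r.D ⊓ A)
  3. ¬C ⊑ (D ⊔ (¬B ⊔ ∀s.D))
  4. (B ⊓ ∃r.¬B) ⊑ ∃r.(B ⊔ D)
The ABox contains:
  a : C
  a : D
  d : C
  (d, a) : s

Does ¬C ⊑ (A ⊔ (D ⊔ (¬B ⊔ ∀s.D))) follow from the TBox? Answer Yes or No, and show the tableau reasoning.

Yes

1. ¬C ⊑ (A ⊔ (D ⊔ (¬B ⊔ ∀s.D)))  ⇔  (¬C ⊓ (¬A ⊓ (¬D ⊓ (B ⊓ ∃s.¬D)))) unsat w.r.t. T
   all branches close; clash {D, ¬D} at an ∃-successor
2. Hence ¬C ⊑ (A ⊔ (D ⊔ (¬B ⊔ ∀s.D))): entailed.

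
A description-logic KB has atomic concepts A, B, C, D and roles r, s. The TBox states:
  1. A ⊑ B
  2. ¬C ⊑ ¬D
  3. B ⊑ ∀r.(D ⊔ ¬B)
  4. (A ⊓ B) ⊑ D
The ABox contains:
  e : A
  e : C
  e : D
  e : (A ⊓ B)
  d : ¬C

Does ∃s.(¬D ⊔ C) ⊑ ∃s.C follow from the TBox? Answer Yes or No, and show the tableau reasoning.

1. ∃s.(¬D ⊔ C) ⊑ ∃s.C  ⇔  (∃s.(¬D ⊔ C) ⊓ ∀s.¬C) unsat w.r.t. T
   open: L(x₀) ⊇ {C, ¬A, ¬B, ∀s.¬C, ∃s.(¬D ⊔ C)} (+ ∃-successors)
2. Hence ∃s.(¬D ⊔ C) ⊑ ∃s.C: not entailed.

No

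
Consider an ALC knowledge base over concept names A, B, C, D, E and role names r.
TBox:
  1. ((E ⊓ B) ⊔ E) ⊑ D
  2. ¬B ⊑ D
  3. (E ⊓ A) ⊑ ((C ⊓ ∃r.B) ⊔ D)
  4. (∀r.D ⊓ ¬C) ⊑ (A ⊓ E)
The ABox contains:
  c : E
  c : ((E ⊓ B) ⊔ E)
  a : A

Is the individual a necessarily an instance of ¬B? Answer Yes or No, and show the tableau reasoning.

1. a : ¬B?  L(a) = {A} ∪ {B}
   open: L(a) ⊇ {A, B, ¬E, ∃r.¬D} (+ ∃-successors) — a ∉ ¬B possible
2. Hence a : ¬B: not entailed.

No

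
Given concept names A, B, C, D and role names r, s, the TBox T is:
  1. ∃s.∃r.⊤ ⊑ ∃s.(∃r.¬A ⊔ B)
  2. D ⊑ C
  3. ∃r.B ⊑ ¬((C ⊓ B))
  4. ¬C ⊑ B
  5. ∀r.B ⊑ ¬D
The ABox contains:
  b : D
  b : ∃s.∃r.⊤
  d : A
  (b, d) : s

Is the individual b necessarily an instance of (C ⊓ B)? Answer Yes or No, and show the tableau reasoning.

No

1. b : (C ⊓ B)?  L(b) = {D, ∃s.∃r.⊤} ∪ {(¬C ⊔ ¬B)}
   apply at b: ∃s.∃r.⊤⊑∃s.(∃r.¬A ⊔ B); D⊑C
   open: L(b) ⊇ {C, D, ¬B, ∃r.¬B, ∃s.(∃r.¬A ⊔ B), …} (+ ∃-successors) — b ∉ (C ⊓ B) possible
2. Hence b : (C ⊓ B): not entailed.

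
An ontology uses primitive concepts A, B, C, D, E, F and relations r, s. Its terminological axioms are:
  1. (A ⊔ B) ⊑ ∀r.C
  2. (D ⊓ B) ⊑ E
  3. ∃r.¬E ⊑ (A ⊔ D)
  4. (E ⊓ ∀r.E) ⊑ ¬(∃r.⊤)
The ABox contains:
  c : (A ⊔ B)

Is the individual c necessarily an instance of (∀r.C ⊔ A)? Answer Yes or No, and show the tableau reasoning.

1. c : (∀r.C ⊔ A)?  L(c) = {(A ⊔ B)} ∪ {(∃r.¬C ⊓ ¬A)}
   clash ⊥ at an ∃-successor — c ∈ (∀r.C ⊔ A)
2. Hence c : (∀r.C ⊔ A): entailed.

Yes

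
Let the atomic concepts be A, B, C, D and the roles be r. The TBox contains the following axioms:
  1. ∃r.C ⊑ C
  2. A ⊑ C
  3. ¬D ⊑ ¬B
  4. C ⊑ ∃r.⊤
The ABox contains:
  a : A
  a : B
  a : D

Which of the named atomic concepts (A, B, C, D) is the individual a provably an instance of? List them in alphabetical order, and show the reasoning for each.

{A, B, C, D}

1. a : A?  L(a) = {A, B, D} ∪ {¬A}
   clash {A, ¬A} at a — a ∈ A
2. a : B?  L(a) = {A, B, D} ∪ {¬B}
   clash {B, ¬B} at a — a ∈ B
3. a : C?  L(a) = {A, B, D} ∪ {¬C}
   clash {C, ¬C} at a — a ∈ C
4. a : D?  L(a) = {A, B, D} ∪ {¬D}
   clash {D, ¬D} at a — a ∈ D
5. Entailed for a: {A, B, C, D}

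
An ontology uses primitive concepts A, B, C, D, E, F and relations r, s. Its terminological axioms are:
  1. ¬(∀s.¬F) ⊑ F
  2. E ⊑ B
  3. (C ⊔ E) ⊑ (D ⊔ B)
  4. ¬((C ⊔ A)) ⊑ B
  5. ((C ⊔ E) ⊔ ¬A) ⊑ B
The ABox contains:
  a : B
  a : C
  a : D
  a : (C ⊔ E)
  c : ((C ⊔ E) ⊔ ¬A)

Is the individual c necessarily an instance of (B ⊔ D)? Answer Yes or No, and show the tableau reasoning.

Yes

1. c : (B ⊔ D)?  L(c) = {((C ⊔ E) ⊔ ¬A)} ∪ {(¬B ⊓ ¬D)}
   clash {B, ¬B} at c — c ∈ (B ⊔ D)
2. Hence c : (B ⊔ D): entailed.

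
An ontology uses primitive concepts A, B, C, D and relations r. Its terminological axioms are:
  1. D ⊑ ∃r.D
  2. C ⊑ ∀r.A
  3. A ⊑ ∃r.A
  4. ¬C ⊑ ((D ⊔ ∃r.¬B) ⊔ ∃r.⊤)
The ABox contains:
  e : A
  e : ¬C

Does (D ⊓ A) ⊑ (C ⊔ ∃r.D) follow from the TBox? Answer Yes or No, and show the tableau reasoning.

Yes

1. (D ⊓ A) ⊑ (C ⊔ ∃r.D)  ⇔  ((D ⊓ A) ⊓ (¬C ⊓ ∀r.¬D)) unsat w.r.t. T
   all branches close; clash {D, ¬D} at an ∃-successor
2. Hence (D ⊓ A) ⊑ (C ⊔ ∃r.D): entailed.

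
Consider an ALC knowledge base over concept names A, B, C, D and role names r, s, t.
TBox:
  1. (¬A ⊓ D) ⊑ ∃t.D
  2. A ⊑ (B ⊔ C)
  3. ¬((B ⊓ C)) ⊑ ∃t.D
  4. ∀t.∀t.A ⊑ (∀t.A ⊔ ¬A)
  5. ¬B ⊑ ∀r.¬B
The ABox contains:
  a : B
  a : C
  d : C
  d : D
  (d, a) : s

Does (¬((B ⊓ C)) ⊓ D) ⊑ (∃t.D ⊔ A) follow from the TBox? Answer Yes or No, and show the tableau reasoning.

1. (¬((B ⊓ C)) ⊓ D) ⊑ (∃t.D ⊔ A)  ⇔  (((¬B ⊔ ¬C) ⊓ D) ⊓ (∀t.¬D ⊓ ¬A)) unsat w.r.t. T
   all branches close; clash {D, ¬D} at an ∃-successor
2. Hence (¬((B ⊓ C)) ⊓ D) ⊑ (∃t.D ⊔ A): entailed.

Yes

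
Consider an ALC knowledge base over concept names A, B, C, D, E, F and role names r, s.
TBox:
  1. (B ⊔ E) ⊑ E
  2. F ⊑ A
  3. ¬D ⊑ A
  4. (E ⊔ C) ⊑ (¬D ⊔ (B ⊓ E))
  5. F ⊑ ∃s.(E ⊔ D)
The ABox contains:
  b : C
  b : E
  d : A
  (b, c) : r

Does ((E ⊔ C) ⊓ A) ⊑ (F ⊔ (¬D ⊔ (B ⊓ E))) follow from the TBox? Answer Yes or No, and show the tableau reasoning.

Yes

1. ((E ⊔ C) ⊓ A) ⊑ (F ⊔ (¬D ⊔ (B ⊓ E)))  ⇔  (((E ⊔ C) ⊓ A) ⊓ (¬F ⊓ (D ⊓ (¬B ⊔ ¬E)))) unsat w.r.t. T
   all branches close; clash {E, ¬E} at x₀
2. Hence ((E ⊔ C) ⊓ A) ⊑ (F ⊔ (¬D ⊔ (B ⊓ E))): entailed.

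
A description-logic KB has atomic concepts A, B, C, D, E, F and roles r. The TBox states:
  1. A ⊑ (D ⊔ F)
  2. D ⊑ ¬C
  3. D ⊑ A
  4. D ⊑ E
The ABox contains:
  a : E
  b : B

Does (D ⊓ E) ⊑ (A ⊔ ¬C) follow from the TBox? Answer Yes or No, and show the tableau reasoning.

Yes

1. (D ⊓ E) ⊑ (A ⊔ ¬C)  ⇔  ((D ⊓ E) ⊓ (¬A ⊓ C)) unsat w.r.t. T
   all branches close; clash {A, ¬A} at x₀
2. Hence (D ⊓ E) ⊑ (A ⊔ ¬C): entailed.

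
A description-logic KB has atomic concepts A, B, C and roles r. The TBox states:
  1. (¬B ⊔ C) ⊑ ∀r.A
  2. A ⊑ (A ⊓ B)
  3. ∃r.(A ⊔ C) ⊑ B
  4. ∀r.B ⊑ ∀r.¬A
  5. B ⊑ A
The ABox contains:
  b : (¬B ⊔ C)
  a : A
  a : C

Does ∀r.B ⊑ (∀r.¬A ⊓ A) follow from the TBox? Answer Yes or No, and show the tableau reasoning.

No

1. ∀r.B ⊑ (∀r.¬A ⊓ A)  ⇔  (∀r.B ⊓ (∃r.A ⊔ ¬A)) unsat w.r.t. T
   apply at x₀: ∀r.B⊑∀r.¬A
   open: L(x₀) ⊇ {¬A, ¬B, ∀r.(¬A ⊓ ¬C), ∀r.A, ∀r.B, …}
2. Hence ∀r.B ⊑ (∀r.¬A ⊓ A): not entailed.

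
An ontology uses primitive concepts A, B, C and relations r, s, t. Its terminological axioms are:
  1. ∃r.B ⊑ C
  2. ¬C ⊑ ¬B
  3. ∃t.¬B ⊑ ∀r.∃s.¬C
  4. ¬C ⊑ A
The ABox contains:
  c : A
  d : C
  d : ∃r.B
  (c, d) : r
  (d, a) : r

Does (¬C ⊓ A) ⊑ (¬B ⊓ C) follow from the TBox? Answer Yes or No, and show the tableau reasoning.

No

1. (¬C ⊓ A) ⊑ (¬B ⊓ C)  ⇔  ((¬C ⊓ A) ⊓ (B ⊔ ¬C)) unsat w.r.t. T
   apply at x₀: ¬C⊑¬B
   open: L(x₀) ⊇ {A, ¬B, ¬C, ∀r.¬B, ∀t.B}
2. Hence (¬C ⊓ A) ⊑ (¬B ⊓ C): not entailed.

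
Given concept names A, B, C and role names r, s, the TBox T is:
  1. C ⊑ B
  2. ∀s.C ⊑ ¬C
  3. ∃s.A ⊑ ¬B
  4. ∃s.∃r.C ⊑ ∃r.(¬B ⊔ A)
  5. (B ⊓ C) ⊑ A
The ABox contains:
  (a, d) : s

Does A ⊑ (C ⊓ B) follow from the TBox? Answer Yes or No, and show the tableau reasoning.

1. A ⊑ (C ⊓ B)  ⇔  (A ⊓ (¬C ⊔ ¬B)) unsat w.r.t. T
   open: L(x₀) ⊇ {A, ¬C, ∀s.¬A, ∀s.∀r.¬C}
2. Hence A ⊑ (C ⊓ B): not entailed.

No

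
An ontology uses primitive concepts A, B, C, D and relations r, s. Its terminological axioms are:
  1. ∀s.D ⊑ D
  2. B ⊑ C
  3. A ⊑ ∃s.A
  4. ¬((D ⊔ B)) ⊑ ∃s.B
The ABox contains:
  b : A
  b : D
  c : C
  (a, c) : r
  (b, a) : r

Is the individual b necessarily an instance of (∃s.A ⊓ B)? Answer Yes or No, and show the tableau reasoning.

1. b : (∃s.A ⊓ B)?  L(b) = {A, D} ∪ {(∀s.¬A ⊔ ¬B)}
   apply at b: A⊑∃s.A
   open: L(b) ⊇ {A, D, ¬B, ∃s.A} (+ ∃-successors) — b ∉ (∃s.A ⊓ B) possible
2. Hence b : (∃s.A ⊓ B): not entailed.

No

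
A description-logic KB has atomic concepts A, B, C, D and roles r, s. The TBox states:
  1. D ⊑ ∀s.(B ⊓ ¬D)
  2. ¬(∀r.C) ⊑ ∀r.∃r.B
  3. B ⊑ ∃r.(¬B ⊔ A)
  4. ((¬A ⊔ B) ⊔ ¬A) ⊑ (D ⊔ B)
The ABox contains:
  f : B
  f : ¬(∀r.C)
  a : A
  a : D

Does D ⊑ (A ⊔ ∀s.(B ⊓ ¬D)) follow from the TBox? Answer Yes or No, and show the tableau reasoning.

Yes

1. D ⊑ (A ⊔ ∀s.(B ⊓ ¬D))  ⇔  (D ⊓ (¬A ⊓ ∃s.(¬B ⊔ D))) unsat w.r.t. T
   all branches close; clash {D, ¬D} at an ∃-successor
2. Hence D ⊑ (A ⊔ ∀s.(B ⊓ ¬D)): entailed.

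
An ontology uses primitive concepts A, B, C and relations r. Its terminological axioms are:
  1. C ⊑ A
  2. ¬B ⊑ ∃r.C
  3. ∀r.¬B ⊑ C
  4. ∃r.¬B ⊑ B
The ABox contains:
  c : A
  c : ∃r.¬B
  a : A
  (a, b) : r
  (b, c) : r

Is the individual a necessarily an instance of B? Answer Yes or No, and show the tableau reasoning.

No

1. a : B?  L(a) = {A} ∪ {¬B}
   apply at a: ¬B⊑∃r.C
   open: L(a) ⊇ {A, ¬B, ∀r.B, ∃r.B, ∃r.C} (+ ∃-successors) — a ∉ B possible
2. Hence a : B: not entailed.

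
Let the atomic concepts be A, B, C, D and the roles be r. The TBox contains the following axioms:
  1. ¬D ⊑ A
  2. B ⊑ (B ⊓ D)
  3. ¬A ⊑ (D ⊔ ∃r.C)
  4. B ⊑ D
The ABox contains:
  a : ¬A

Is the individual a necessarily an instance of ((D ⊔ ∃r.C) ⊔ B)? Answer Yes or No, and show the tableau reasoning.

1. a : ((D ⊔ ∃r.C) ⊔ B)?  L(a) = {¬A} ∪ {((¬D ⊓ ∀r.¬C) ⊓ ¬B)}
   clash {A, ¬A} at a — a ∈ ((D ⊔ ∃r.C) ⊔ B)
2. Hence a : ((D ⊔ ∃r.C) ⊔ B): entailed.

Yes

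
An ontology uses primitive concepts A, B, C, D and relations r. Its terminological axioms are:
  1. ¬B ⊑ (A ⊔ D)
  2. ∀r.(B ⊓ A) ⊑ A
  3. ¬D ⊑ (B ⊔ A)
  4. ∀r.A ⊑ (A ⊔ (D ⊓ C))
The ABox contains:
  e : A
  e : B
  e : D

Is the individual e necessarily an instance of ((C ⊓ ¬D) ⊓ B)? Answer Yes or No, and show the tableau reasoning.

No

1. e : ((C ⊓ ¬D) ⊓ B)?  L(e) = {A, B, D} ∪ {((¬C ⊔ D) ⊔ ¬B)}
   open: L(e) ⊇ {A, B, D, ∃r.¬A} (+ ∃-successors) — e ∉ ((C ⊓ ¬D) ⊓ B) possible
2. Hence e : ((C ⊓ ¬D) ⊓ B): not entailed.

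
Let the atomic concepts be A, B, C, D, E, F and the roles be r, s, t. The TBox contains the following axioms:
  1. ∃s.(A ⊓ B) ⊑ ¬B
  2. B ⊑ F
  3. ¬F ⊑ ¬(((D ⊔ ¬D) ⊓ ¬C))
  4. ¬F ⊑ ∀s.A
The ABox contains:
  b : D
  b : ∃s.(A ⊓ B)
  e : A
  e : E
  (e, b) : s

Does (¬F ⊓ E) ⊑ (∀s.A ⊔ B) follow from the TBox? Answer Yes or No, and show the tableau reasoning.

1. (¬F ⊓ E) ⊑ (∀s.A ⊔ B)  ⇔  ((¬F ⊓ E) ⊓ (∃s.¬A ⊓ ¬B)) unsat w.r.t. T
   all branches close; clash {A, ¬A} at an ∃-successor
2. Hence (¬F ⊓ E) ⊑ (∀s.A ⊔ B): entailed.

Yes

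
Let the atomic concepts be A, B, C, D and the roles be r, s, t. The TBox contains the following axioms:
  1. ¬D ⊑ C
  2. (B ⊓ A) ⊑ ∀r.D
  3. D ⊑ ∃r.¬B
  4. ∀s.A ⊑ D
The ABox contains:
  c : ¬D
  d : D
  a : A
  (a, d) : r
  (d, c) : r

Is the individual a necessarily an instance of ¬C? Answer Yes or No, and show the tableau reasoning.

1. a : ¬C?  L(a) = {A} ∪ {C}
   open: L(a) ⊇ {A, C, ¬B, ¬D, ∃s.¬A} (+ ∃-successors) — a ∉ ¬C possible
2. Hence a : ¬C: not entailed.

No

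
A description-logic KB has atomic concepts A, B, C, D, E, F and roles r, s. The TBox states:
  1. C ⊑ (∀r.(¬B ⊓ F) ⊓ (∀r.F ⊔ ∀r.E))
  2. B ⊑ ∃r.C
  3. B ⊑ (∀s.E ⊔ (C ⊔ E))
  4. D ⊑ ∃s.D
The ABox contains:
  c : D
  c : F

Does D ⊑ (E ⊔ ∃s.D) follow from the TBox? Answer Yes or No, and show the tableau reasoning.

Yes

1. D ⊑ (E ⊔ ∃s.D)  ⇔  (D ⊓ (¬E ⊓ ∀s.¬D)) unsat w.r.t. T
   all branches close; clash {E, ¬E} at x₀
2. Hence D ⊑ (E ⊔ ∃s.D): entailed.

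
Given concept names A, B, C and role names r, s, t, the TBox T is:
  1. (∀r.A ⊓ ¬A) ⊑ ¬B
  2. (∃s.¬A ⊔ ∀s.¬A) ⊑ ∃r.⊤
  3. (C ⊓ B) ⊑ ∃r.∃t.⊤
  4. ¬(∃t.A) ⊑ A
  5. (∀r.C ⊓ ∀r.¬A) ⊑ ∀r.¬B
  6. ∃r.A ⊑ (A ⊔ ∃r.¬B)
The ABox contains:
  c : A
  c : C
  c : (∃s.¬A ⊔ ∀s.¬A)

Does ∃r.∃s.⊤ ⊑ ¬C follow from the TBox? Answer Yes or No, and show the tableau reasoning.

No

1. ∃r.∃s.⊤ ⊑ ¬C  ⇔  (∃r.∃s.⊤ ⊓ C) unsat w.r.t. T
   open: L(x₀) ⊇ {C, ¬B, ∀r.¬A, ∀s.A, ∃r.¬C, …} (+ ∃-successors)
2. Hence ∃r.∃s.⊤ ⊑ ¬C: not entailed.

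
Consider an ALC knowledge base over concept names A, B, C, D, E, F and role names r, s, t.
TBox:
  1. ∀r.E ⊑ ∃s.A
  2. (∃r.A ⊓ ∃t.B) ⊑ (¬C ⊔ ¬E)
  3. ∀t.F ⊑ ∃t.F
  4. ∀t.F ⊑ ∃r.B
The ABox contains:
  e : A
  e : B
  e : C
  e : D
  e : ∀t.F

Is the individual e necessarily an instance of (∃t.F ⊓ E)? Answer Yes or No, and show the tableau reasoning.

1. e : (∃t.F ⊓ E)?  L(e) = {A, B, C, D, ∀t.F} ∪ {(∀t.¬F ⊔ ¬E)}
   apply at e: ∀t.F⊑∃t.F; ∀t.F⊑∃r.B
   open: L(e) ⊇ {A, B, C, D, ¬E, …} (+ ∃-successors) — e ∉ (∃t.F ⊓ E) possible
2. Hence e : (∃t.F ⊓ E): not entailed.

No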